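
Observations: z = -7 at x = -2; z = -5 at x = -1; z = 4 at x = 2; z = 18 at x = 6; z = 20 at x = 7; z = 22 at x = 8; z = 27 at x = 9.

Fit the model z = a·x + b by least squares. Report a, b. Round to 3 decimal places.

a = 3.085, b = -1.496

Compute the Gram sums: Σx·x = 239, Σx = 29, Σ1 = 7.
For Aᵀz: Σx·z = 694, Σz = 79.
AᵀA·[a, b]ᵀ = Aᵀz becomes [[239, 29]; [29, 7]]·[a, b]ᵀ = [694, 79]ᵀ.
Determinant 239·7 − 29² = 832.
a = (694·7 − 29·79)/832 = 2567/832; b = (239·79 − 29·694)/832 = -1245/832.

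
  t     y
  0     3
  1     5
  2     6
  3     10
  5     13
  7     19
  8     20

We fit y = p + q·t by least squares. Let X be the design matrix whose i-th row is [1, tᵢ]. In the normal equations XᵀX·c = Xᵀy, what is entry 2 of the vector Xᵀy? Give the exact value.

405

Entry 2 ↔ basis t, so (Xᵀy)_{2} = Σᵢ (t)·yᵢ = (0)·(3) + (1)·(5) + (2)·(6) + (3)·(10) + (5)·(13) + (7)·(19) + (8)·(20) = 405.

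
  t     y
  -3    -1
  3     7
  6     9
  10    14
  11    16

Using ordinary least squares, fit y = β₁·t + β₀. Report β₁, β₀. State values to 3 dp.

Compute the Gram sums: Σt·t = 275, Σt = 27, Σ1 = 5.
And Σt·y = 394, Σy = 45.
Determinant 275·5 − 27² = 646.
β₁ = (394·5 − 27·45)/646 = 755/646; β₀ = (275·45 − 27·394)/646 = 1737/646.

β₁ = 1.169, β₀ = 2.689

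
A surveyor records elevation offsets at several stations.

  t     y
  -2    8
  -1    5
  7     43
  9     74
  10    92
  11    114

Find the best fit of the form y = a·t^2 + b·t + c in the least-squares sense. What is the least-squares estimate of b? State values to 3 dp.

b = -1.482

Entries of XᵀX: Σt^2·t^2 = 33620, Σt^2·t = 3394, Σt^2 = 356, Σt·t = 356, Σt = 34, Σ1 = 6.
Moment sums: Σt^2·y = 31132, Σt·y = 3120, Σy = 336.
So XᵀX·[a, b, c]ᵀ = Xᵀy: [[33620, 3394, 356]; [3394, 356, 34]; [356, 34, 6]]·[a, b, c]ᵀ = [31132, 3120, 336]ᵀ.
Row-reducing yields a = 3314/3129, b = -23186/15645, c = 8118/5215.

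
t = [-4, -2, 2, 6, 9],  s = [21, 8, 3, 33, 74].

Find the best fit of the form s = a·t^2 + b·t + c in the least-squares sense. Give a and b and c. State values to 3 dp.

Compute the Gram sums: Σt^2·t^2 = 8145, Σt^2·t = 881, Σt^2 = 141, Σt·t = 141, Σt = 11, Σ1 = 5.
Right-hand side: Σt^2·s = 7562, Σt·s = 770, Σs = 139.
XᵀX·[a, b, c]ᵀ = Xᵀs becomes [[8145, 881, 141]; [881, 141, 11]; [141, 11, 5]]·[a, b, c]ᵀ = [7562, 770, 139]ᵀ.
Row-reducing yields a = 401109/402758, b = -359527/402758, c = 338179/201379.

a = 0.996, b = -0.893, c = 1.679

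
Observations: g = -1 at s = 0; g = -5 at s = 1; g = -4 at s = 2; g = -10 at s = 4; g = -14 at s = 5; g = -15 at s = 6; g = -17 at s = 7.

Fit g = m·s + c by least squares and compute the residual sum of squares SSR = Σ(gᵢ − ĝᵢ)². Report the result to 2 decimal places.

SSR = 7.47

From the data, Σs·s = 131, Σs = 25, Σ1 = 7.
And Σs·g = -332, Σg = -66.
Δ = 131·7 − 25² = 292.
m = ((-332)·7 − 25·(-66))/292 = -337/146; c = (131·(-66) − 25·(-332))/292 = -173/146.
Residuals: 27/146, -110/73, 263/146, 61/146, -93/73, 5/146, 25/73; SSR = 545/73.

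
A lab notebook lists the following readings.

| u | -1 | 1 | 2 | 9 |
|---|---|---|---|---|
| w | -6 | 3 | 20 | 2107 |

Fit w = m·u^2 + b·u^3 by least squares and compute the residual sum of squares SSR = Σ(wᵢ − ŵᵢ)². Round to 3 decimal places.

The normal system MᵀM·[m, b]ᵀ = Mᵀw is [[6579, 59081]; [59081, 531507]]·[m, b]ᵀ = [170744, 1536172]ᵀ.
Δ = 6579·531507 − 59081² = 6219992.
m = (170744·531507 − 59081·1536172)/6219992 = -1736681/1554998; b = (6579·1536172 − 59081·170744)/6219992 = 4687331/1554998.
Residuals: -1452988/777499, 857172/777499, 14422/40921, -6176/777499; SSR = 3756972/777499.

SSR = 4.832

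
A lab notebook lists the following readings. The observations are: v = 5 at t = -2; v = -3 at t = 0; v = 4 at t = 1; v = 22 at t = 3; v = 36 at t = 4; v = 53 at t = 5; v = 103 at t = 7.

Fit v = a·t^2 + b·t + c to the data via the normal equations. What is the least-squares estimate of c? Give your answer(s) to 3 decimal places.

From the data, Σt^2·t^2 = 3380, Σt^2·t = 552, Σt^2 = 104, Σt·t = 104, Σt = 18, Σ1 = 7.
And Σt^2·v = 7170, Σt·v = 1190, Σv = 220.
AᵀA·[a, b, c]ᵀ = Aᵀv becomes [[3380, 552, 104]; [552, 104, 18]; [104, 18, 7]]·[a, b, c]ᵀ = [7170, 1190, 220]ᵀ.
Row-reducing yields a = 41575/21802, b = 30835/21802, c = -535/991.

c = -0.540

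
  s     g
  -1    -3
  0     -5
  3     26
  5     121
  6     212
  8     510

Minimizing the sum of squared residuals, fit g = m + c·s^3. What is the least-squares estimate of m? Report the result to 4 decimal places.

m = -3.1671

Setting ∂/∂m … = 0 gives: 6·m + 879·c = 861;  879·m + 325155·c = 322742.
(Σ1 = 6, Σs^3 = 879, Σs^3·s^3 = 325155, Σg = 861, Σs^3·g = 322742.)
Eliminating c: 325155·(row 1) − 879·(row 2) gives 1178289·m = 325155·861 − 879·322742 = -3731763, so m = -177703/56109.
Then c = (322742 − 879·(-177703/56109))/325155 = 56173/56109.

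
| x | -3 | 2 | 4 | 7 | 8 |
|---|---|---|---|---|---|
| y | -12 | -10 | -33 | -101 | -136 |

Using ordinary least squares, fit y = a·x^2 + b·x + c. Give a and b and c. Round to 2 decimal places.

a = -1.99, b = -1.14, c = 2.09

The normal system MᵀM·[a, b, c]ᵀ = Mᵀy is [[6850, 900, 142]; [900, 142, 18]; [142, 18, 5]]·[a, b, c]ᵀ = [-14329, -1911, -292]ᵀ.
Row-reducing yields a = -329261/165806, b = -188385/165806, c = 173064/82903.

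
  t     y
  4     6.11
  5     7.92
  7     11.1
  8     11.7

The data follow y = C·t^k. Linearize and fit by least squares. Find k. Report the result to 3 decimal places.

Taking logs, ln y = k·ln t + ln C, so regress ln y on ln t.
Over the data: Σln t = 7.0211, Σ(ln t)² = 12.6227, Σln y = 8.7459, Σln t·ln y = 15.6379.
Normal system: [[12.6227, 7.0211]; [7.0211, 4]]·[k, ln C]ᵀ = [15.6379, 8.7459]ᵀ.
Δ = 12.6227·4 − (7.0211)² = 1.1954; k = (15.6379·4 − 7.0211·8.7459)/1.1954 = 0.95896, ln C = (12.6227·8.7459 − 7.0211·15.6379)/1.1954 = 0.50322.

k = 0.959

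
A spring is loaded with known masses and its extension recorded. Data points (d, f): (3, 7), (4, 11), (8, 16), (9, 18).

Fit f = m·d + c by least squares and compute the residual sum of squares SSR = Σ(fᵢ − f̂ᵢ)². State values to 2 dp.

From the data, Σd·d = 170, Σd = 24, Σ1 = 4.
Right-hand side: Σd·f = 355, Σf = 52.
So AᵀA·[m, c]ᵀ = Aᵀf: [[170, 24]; [24, 4]]·[m, c]ᵀ = [355, 52]ᵀ.
Δ = 170·4 − 24² = 104.
m = (355·4 − 24·52)/104 = 43/26; c = (170·52 − 24·355)/104 = 40/13.
Residuals: -27/26, 17/13, -4/13, 1/26; SSR = 75/26.

SSR = 2.88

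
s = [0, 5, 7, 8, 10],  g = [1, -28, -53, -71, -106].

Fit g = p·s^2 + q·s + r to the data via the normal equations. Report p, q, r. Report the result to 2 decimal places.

From the data, Σs^2·s^2 = 17122, Σs^2·s = 1980, Σs^2 = 238, Σs·s = 238, Σs = 30, Σ1 = 5.
And Σs^2·g = -18441, Σs·g = -2139, Σg = -257.
So XᵀX·[p, q, r]ᵀ = Xᵀg: [[17122, 1980, 238]; [1980, 238, 30]; [238, 30, 5]]·[p, q, r]ᵀ = [-18441, -2139, -257]ᵀ.
Solving the 3×3 system (Gaussian elimination) gives p = -76271/78254, q = -79587/78254, r = 42883/39127.

p = -0.97, q = -1.02, r = 1.10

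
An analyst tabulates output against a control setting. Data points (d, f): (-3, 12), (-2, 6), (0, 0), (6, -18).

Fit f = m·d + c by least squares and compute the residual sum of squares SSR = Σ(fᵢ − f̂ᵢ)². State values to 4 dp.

SSR = 4.8000

With design matrix M, MᵀM = [[49, 1]; [1, 4]] and Mᵀf = [-156, 0]ᵀ.
Δ = 49·4 − 1² = 195.
m = ((-156)·4 − 1·0)/195 = -16/5; c = (49·0 − 1·(-156))/195 = 4/5.
Residuals: 8/5, -6/5, -4/5, 2/5; SSR = 24/5.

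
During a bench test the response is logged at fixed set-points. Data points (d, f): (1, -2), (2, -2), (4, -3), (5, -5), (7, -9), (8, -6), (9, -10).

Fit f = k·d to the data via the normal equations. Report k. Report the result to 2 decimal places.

Forming XᵀX = [[240]] and Xᵀf = [-244]ᵀ gives XᵀX·[k]ᵀ = Xᵀf.
Hence k = -244 / 240 ≈ -1.01667.

k = -1.02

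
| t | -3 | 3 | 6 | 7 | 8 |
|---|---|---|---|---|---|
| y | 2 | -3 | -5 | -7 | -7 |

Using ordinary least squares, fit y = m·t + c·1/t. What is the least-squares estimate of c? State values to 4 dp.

c = 0.8510

Normal-equation sums: Σt·t = 167, Σt·1/t = 5, Σ1/t·1/t = 897/3136.
Moment sums: Σt·y = -150, Σ1/t·y = -35/8.
Δ = 167·(897/3136) − 5² = 71399/3136.
m = ((-150)·(897/3136) − 5·(-35/8))/(71399/3136) = -65950/71399; c = (167·(-35/8) − 5·(-150))/(71399/3136) = 60760/71399.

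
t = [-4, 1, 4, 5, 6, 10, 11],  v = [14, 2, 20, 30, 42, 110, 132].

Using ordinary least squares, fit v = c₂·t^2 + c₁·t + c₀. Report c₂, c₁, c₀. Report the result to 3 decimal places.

c₂ = 1.018, c₁ = 0.758, c₀ = 0.626

Forming XᵀX = [[27075, 2673, 315]; [2673, 315, 33]; [315, 33, 7]] and Xᵀv = [29780, 2980, 350]ᵀ gives XᵀX·[c₂, c₁, c₀]ᵀ = Xᵀv.
Row-reducing yields c₂ = 31925/31368, c₁ = 71365/94104, c₀ = 9815/15684.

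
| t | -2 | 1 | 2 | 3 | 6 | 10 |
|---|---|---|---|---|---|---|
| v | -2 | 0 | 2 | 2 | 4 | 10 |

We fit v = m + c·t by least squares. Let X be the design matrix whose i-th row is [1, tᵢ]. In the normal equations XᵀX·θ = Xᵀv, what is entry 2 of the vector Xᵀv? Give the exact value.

Entry 2 ↔ basis t, so (Xᵀv)_{2} = Σᵢ (t)·vᵢ = (-2)·(-2) + (1)·(0) + (2)·(2) + (3)·(2) + (6)·(4) + (10)·(10) = 138.

138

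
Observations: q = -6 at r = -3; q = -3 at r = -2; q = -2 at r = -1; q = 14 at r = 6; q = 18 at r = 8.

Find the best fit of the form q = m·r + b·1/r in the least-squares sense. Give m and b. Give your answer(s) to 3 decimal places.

From the data, Σr·r = 114, Σr·1/r = 5, Σ1/r·1/r = 809/576.
And Σr·q = 254, Σ1/r·q = 121/12.
Normal equations: [[114, 5]; [5, 809/576]]·[m, b]ᵀ = [254, 121/12]ᵀ.
Δ = 114·(809/576) − 5² = 12971/96.
m = (254·(809/576) − 5·(121/12))/(12971/96) = 88223/38913; b = (114·(121/12) − 5·254)/(12971/96) = -11568/12971.

m = 2.267, b = -0.892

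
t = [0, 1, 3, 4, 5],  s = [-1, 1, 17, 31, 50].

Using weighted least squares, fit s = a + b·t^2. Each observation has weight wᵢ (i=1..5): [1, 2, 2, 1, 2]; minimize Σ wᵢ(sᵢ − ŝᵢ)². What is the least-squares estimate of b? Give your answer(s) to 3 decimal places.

b = 2.038

Setting ∂/∂a … = 0 gives: 8·a + 86·b = 166;  86·a + 1670·b = 3304.
Eliminating b: 1670·(row 1) − 86·(row 2) gives 5964·a = 1670·166 − 86·3304 = -6924, so a = -577/497.
Then b = (3304 − 86·(-577/497))/1670 = 1013/497.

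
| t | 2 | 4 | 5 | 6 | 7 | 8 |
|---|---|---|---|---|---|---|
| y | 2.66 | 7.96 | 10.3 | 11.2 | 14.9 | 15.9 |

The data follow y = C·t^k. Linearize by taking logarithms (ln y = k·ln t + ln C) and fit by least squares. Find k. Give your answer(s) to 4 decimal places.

k = 1.2956

Taking logs, ln y = k·ln t + ln C, so regress ln y on ln t.
Σln t = 9.5060, Σ(ln t)² = 16.3136, Σln y = 13.2685, Σln t·ln y = 22.6451.
Normal system: [[16.3136, 9.5060]; [9.5060, 6]]·[k, ln C]ᵀ = [22.6451, 13.2685]ᵀ.
Δ = 16.3136·6 − (9.5060)² = 7.5177; k = (22.6451·6 − 9.5060·13.2685)/7.5177 = 1.29564, ln C = (16.3136·13.2685 − 9.5060·22.6451)/7.5177 = 0.15869.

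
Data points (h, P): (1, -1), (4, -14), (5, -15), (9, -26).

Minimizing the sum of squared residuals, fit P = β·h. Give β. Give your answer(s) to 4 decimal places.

β = -2.9756

Sums needed: Σh·h = 123.
And Σh·P = -366.
So AᵀA·[β]ᵀ = AᵀP: [[123]]·[β]ᵀ = [-366]ᵀ.
Hence β = -366 / 123 ≈ -2.97561.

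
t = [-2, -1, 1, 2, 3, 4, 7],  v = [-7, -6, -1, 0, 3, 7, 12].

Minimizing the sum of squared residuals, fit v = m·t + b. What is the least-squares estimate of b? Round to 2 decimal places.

b = -3.29

The normal system AᵀA·[m, b]ᵀ = Aᵀv is [[84, 14]; [14, 7]]·[m, b]ᵀ = [140, 8]ᵀ.
det = 84·7 − 14² = 392.
m = (140·7 − 14·8)/392 = 31/14; b = (84·8 − 14·140)/392 = -23/7.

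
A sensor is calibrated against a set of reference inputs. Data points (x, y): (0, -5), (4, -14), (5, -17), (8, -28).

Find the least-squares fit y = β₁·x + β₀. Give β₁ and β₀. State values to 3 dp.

β₁ = -2.840, β₀ = -3.931

The normal system AᵀA·[β₁, β₀]ᵀ = Aᵀy is [[105, 17]; [17, 4]]·[β₁, β₀]ᵀ = [-365, -64]ᵀ.
Δ = 105·4 − 17² = 131.
β₁ = ((-365)·4 − 17·(-64))/131 = -372/131; β₀ = (105·(-64) − 17·(-365))/131 = -515/131.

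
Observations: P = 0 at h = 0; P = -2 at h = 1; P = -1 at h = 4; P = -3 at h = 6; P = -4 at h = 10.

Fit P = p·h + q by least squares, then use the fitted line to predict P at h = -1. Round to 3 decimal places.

Compute the Gram sums: Σh·h = 153, Σh = 21, Σ1 = 5.
Right-hand side: Σh·P = -64, ΣP = -10.
Eliminating q: 5·(row 1) − 21·(row 2) gives 324·p = 5·(-64) − 21·(-10) = -110, so p = -55/162.
Then q = ((-10) − 21·(-55/162))/5 = -31/54.
At h = -1: P̂ = (-55/162)·(-1) + (-31/54)·(1) = -19/81.

P̂ = -0.235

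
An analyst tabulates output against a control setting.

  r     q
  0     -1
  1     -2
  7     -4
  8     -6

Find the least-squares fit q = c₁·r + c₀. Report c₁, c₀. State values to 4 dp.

The normal system XᵀX·[c₁, c₀]ᵀ = Xᵀq is [[114, 16]; [16, 4]]·[c₁, c₀]ᵀ = [-78, -13]ᵀ.
det = 114·4 − 16² = 200.
c₁ = ((-78)·4 − 16·(-13))/200 = -13/25; c₀ = (114·(-13) − 16·(-78))/200 = -117/100.

c₁ = -0.5200, c₀ = -1.1700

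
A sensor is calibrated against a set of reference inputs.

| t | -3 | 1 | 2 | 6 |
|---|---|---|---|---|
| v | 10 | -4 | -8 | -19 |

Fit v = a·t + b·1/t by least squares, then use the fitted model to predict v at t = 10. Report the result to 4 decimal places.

v̂ = -31.8963

Forming XᵀX = [[50, 4]; [4, 25/18]] and Xᵀv = [-164, -29/2]ᵀ gives XᵀX·[a, b]ᵀ = Xᵀv.
Δ = 50·(25/18) − 4² = 481/9.
a = ((-164)·(25/18) − 4·(-29/2))/(481/9) = -1528/481; b = (50·(-29/2) − 4·(-164))/(481/9) = -621/481.
At t = 10: v̂ = (-1528/481)·(10) + (-621/481)·(1/10) = -153421/4810.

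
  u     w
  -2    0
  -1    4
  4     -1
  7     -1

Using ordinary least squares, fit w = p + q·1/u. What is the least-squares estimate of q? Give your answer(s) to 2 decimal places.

q = -3.74

The normal equations are: 4·p + (-31/28)·q = 2;  (-31/28)·p + (1045/784)·q = -123/28.
(Σ1 = 4, Σ1/u = -31/28, Σ1/u·1/u = 1045/784, Σw = 2, Σ1/u·w = -123/28.)
det = 4·(1045/784) − (-31/28)² = 3219/784.
p = (2·(1045/784) − (-31/28)·(-123/28))/(3219/784) = -1723/3219; q = (4·(-123/28) − (-31/28)·2)/(3219/784) = -12040/3219.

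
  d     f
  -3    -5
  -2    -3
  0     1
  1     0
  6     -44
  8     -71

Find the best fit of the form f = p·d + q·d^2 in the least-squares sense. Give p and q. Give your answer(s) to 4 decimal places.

Forming XᵀX = [[114, 694]; [694, 5490]] and Xᵀf = [-811, -6185]ᵀ gives XᵀX·[p, q]ᵀ = Xᵀf.
Determinant 114·5490 − 694² = 144224.
p = ((-811)·5490 − 694·(-6185))/144224 = -5000/4507; q = (114·(-6185) − 694·(-811))/144224 = -8891/9014.

p = -1.1094, q = -0.9864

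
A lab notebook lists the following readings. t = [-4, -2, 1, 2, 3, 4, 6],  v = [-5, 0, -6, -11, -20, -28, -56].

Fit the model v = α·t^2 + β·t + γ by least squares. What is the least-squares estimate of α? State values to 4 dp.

The normal equations are: 1922·α + 244·β + 86·γ = -2774;  244·α + 86·β + 10·γ = -516;  86·α + 10·β + 7·γ = -126.
Row-reducing yields α = -82631/82929, β = -248960/82929, γ = -5804/3949.

α = -0.9964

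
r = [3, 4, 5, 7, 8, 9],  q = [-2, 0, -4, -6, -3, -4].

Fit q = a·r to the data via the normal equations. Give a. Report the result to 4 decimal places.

Entries of MᵀM: Σr·r = 244.
For Mᵀq: Σr·q = -128.
So MᵀM·[a]ᵀ = Mᵀq: [[244]]·[a]ᵀ = [-128]ᵀ.
Hence a = -128 / 244 ≈ -0.52459.

a = -0.5246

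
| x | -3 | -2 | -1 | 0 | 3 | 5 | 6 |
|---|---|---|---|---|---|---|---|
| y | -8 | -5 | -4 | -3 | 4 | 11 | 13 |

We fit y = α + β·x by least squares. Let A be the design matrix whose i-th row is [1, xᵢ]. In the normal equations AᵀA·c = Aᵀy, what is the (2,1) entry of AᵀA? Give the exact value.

Row 2 ↔ basis x, column 1 ↔ basis 1, so (AᵀA)_{2,1} = Σᵢ x = (-3)·(1) + (-2)·(1) + (-1)·(1) + (0)·(1) + (3)·(1) + (5)·(1) + (6)·(1) = 8.

8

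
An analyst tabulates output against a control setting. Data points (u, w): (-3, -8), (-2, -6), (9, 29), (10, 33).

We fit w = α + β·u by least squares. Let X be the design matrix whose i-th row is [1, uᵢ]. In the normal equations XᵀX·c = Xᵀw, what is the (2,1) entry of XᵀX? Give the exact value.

Row 2 ↔ basis u, column 1 ↔ basis 1, so (XᵀX)_{2,1} = Σᵢ u = (-3)·(1) + (-2)·(1) + (9)·(1) + (10)·(1) = 14.

14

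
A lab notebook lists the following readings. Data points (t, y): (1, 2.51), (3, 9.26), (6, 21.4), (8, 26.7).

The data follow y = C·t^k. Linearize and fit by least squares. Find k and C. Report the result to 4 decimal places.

k = 1.1565, C = 2.5513

Taking logs, ln y = k·ln t + ln C, so regress ln y on ln t.
XᵀX = [[8.7414, 4.9698]; [4.9698, 4]], rhs = [14.7643, 9.4940]ᵀ  (here Σln t = 4.9698, Σ(ln t)² = 8.7414, Σln y = 9.4940, Σln t·ln y = 14.7643).
Solving (det = 10.2667): k = 1.15652, ln C = 0.93659, so C = exp(0.93659) = 2.55125.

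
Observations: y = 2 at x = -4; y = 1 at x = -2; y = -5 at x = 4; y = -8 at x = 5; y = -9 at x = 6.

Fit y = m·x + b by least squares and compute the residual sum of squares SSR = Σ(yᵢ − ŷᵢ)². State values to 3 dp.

With design matrix A, AᵀA = [[97, 9]; [9, 5]] and Aᵀy = [-124, -19]ᵀ.
Determinant 97·5 − 9² = 404.
m = ((-124)·5 − 9·(-19))/404 = -449/404; b = (97·(-19) − 9·(-124))/404 = -727/404.
Residuals: -261/404, 233/404, 503/404, -65/101, -215/404; SSR = 1211/404.

SSR = 2.998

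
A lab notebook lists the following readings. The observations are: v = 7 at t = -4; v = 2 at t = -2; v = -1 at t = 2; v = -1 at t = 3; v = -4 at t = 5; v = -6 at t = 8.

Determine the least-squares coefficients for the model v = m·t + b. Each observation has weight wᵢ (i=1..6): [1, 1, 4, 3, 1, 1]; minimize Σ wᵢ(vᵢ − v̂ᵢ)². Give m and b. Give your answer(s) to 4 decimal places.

m = -0.9991, b = 1.4526

Setting ∂/∂m … = 0 gives: 152·m + 24·b = -117;  24·m + 11·b = -8.
Eliminating b: 11·(row 1) − 24·(row 2) gives 1096·m = 11·(-117) − 24·(-8) = -1095, so m = -1095/1096.
Then b = ((-8) − 24·(-1095/1096))/11 = 199/137.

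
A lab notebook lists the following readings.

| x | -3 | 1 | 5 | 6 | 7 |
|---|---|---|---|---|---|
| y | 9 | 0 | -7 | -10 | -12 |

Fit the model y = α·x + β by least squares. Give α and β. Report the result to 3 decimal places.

The normal system AᵀA·[α, β]ᵀ = Aᵀy is [[120, 16]; [16, 5]]·[α, β]ᵀ = [-206, -20]ᵀ.
Δ = 120·5 − 16² = 344.
α = ((-206)·5 − 16·(-20))/344 = -355/172; β = (120·(-20) − 16·(-206))/344 = 112/43.

α = -2.064, β = 2.605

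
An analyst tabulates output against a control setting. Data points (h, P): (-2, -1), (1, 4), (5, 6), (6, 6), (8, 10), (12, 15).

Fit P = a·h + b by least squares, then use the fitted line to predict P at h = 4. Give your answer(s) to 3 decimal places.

Normal-equation sums: Σh·h = 274, Σh = 30, Σ1 = 6.
Right-hand side: Σh·P = 332, ΣP = 40.
AᵀA·[a, b]ᵀ = AᵀP becomes [[274, 30]; [30, 6]]·[a, b]ᵀ = [332, 40]ᵀ.
Determinant 274·6 − 30² = 744.
a = (332·6 − 30·40)/744 = 33/31; b = (274·40 − 30·332)/744 = 125/93.
At h = 4: P̂ = (33/31)·(4) + (125/93)·(1) = 521/93.

P̂ = 5.602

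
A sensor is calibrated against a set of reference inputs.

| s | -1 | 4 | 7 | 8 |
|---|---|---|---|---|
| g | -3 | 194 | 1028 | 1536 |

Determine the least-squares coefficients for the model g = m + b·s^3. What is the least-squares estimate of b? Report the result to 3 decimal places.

b = 2.997

Compute the Gram sums: Σ1 = 4, Σs^3 = 918, Σs^3·s^3 = 383890.
And Σg = 2755, Σs^3·g = 1151455.
Determinant 4·383890 − 918² = 692836.
m = (2755·383890 − 918·1151455)/692836 = 145315/173209; b = (4·1151455 − 918·2755)/692836 = 1038365/346418.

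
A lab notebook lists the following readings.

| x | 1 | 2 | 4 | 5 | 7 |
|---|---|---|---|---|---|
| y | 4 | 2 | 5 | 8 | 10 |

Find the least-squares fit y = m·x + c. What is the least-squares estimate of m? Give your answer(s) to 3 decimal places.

m = 1.219

The normal system MᵀM·[m, c]ᵀ = Mᵀy is [[95, 19]; [19, 5]]·[m, c]ᵀ = [138, 29]ᵀ.
Eliminating c: 5·(row 1) − 19·(row 2) gives 114·m = 5·138 − 19·29 = 139, so m = 139/114.
Then c = (29 − 19·(139/114))/5 = 7/6.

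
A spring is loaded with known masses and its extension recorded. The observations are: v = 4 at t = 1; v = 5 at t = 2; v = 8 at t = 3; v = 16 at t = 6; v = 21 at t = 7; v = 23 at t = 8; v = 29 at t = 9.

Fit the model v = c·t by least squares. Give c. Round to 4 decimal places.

c = 2.9754

With design matrix M, MᵀM = [[244]] and Mᵀv = [726]ᵀ.
c = 726/244 = 2.97541.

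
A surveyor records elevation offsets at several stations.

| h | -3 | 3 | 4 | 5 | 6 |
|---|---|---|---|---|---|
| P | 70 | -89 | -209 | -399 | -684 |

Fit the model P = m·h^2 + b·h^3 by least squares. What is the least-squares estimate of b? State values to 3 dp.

b = -2.980

Sums needed: Σh^2·h^2 = 2339, Σh^2·h^3 = 11925, Σh^3·h^3 = 67835.
Right-hand side: Σh^2·P = -38114, Σh^3·P = -215288.
So XᵀX·[m, b]ᵀ = XᵀP: [[2339, 11925]; [11925, 67835]]·[m, b]ᵀ = [-38114, -215288]ᵀ.
Δ = 2339·67835 − 11925² = 16460440.
m = ((-38114)·67835 − 11925·(-215288))/16460440 = -1815379/1646044; b = (2339·(-215288) − 11925·(-38114))/16460440 = -24524591/8230220.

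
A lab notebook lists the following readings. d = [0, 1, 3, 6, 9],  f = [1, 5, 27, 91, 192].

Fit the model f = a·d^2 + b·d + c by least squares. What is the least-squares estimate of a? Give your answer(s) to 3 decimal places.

Entries of XᵀX: Σd^2·d^2 = 7939, Σd^2·d = 973, Σd^2 = 127, Σd·d = 127, Σd = 19, Σ1 = 5.
Right-hand side: Σd^2·f = 19076, Σd·f = 2360, Σf = 316.
Normal equations: [[7939, 973, 127]; [973, 127, 19]; [127, 19, 5]]·[a, b, c]ᵀ = [19076, 2360, 316]ᵀ.
Inverting the 3×3 Gram matrix, [a, b, c]ᵀ = [15436/7413, 18674/7413, 1822/2471]ᵀ.

a = 2.082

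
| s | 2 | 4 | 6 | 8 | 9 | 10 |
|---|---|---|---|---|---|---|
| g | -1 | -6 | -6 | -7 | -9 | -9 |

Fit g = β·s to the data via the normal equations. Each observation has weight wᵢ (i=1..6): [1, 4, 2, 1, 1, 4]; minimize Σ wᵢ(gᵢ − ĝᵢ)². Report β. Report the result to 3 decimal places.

Normal-equation sums: Σwᵢ·s·s = 685.
Right-hand side: Σwᵢ·s·g = -667.
Hence β = -667 / 685 ≈ -0.973723.

β = -0.974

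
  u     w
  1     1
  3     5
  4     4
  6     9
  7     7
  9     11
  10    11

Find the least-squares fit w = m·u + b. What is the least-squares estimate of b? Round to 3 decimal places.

b = 0.577

Setting ∂/∂m … = 0 gives: 292·m + 40·b = 344;  40·m + 7·b = 48.
Eliminating b: 7·(row 1) − 40·(row 2) gives 444·m = 7·344 − 40·48 = 488, so m = 122/111.
Then b = (48 − 40·(122/111))/7 = 64/111.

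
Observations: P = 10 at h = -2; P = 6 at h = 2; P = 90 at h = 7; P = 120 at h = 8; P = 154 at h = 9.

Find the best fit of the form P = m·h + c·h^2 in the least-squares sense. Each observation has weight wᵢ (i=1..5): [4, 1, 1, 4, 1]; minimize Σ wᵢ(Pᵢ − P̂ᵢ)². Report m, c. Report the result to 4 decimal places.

Entries of AᵀWA: Σwᵢ·h·h = 406, Σwᵢ·h·h^2 = 3096, Σwᵢ·h^2·h^2 = 25426.
For AᵀWP: Σwᵢ·h·P = 5788, Σwᵢ·h^2·P = 47788.
Eliminating c: 25426·(row 1) − 3096·(row 2) gives 737740·m = 25426·5788 − 3096·47788 = -785960, so m = -39298/36887.
Then c = (47788 − 3096·(-39298/36887))/25426 = 74114/36887.

m = -1.0654, c = 2.0092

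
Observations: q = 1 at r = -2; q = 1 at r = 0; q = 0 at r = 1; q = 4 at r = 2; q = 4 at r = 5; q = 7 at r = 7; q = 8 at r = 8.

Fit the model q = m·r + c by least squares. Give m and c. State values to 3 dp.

m = 0.762, c = 1.286

The normal system MᵀM·[m, c]ᵀ = Mᵀq is [[147, 21]; [21, 7]]·[m, c]ᵀ = [139, 25]ᵀ.
Δ = 147·7 − 21² = 588.
m = (139·7 − 21·25)/588 = 16/21; c = (147·25 − 21·139)/588 = 9/7.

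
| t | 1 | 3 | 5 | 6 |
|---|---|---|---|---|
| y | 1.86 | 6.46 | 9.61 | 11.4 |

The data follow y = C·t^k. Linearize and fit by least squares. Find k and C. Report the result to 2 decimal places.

k = 1.01, C = 1.93

Linearized form: ln y = k·ln t + ln C. From the 4 transformed points,
AᵀA = [[7.0076, 4.4998]; [4.4998, 4]], rhs = [10.0519, 7.1826]ᵀ  (here Σln t = 4.4998, Σ(ln t)² = 7.0076, Σln y = 7.1826, Σln t·ln y = 10.0519).
Δ = 7.0076·4 − (4.4998)² = 7.7823; k = (10.0519·4 − 4.4998·7.1826)/7.7823 = 1.01348, ln C = (7.0076·7.1826 − 4.4998·10.0519)/7.7823 = 0.65554, so C = exp(0.65554) = 1.92619.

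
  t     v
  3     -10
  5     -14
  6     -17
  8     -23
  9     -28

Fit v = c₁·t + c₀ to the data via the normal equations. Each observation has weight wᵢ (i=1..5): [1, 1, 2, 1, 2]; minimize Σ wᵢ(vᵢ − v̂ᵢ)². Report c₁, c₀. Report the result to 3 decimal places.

c₁ = -3.087, c₀ = 0.712

The normal equations are: 332·c₁ + 46·c₀ = -992;  46·c₁ + 7·c₀ = -137.
(Σwᵢ·t·t = 332, Σwᵢ·t = 46, Σwᵢ·1 = 7, Σwᵢ·t·v = -992, Σwᵢ·v = -137.)
det = 332·7 − 46² = 208.
c₁ = ((-992)·7 − 46·(-137))/208 = -321/104; c₀ = (332·(-137) − 46·(-992))/208 = 37/52.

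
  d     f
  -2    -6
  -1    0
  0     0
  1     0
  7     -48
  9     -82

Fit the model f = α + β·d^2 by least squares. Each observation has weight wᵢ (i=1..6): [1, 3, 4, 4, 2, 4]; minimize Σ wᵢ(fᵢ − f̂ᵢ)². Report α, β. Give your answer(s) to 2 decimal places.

Sums needed: Σwᵢ·1 = 18, Σwᵢ·d^2 = 433, Σwᵢ·d^2·d^2 = 31069.
And Σwᵢ·f = -430, Σwᵢ·d^2·f = -31296.
So XᵀWX·[α, β]ᵀ = XᵀWf: [[18, 433]; [433, 31069]]·[α, β]ᵀ = [-430, -31296]ᵀ.
Eliminating β: 31069·(row 1) − 433·(row 2) gives 371753·α = 31069·(-430) − 433·(-31296) = 191498, so α = 191498/371753.
Then β = ((-31296) − 433·(191498/371753))/31069 = -377138/371753.

α = 0.52, β = -1.01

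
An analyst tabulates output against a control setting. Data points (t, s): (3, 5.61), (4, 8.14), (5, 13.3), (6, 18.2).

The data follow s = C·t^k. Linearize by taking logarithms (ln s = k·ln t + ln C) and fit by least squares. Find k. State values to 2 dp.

With ln sᵢ as the transformed response and ln tᵢ as the regressor:
Σln t = 5.8861, Σ(ln t)² = 8.9295, Σln s = 9.3105, Σln t·ln s = 14.1649.
Equations: 8.9295·k + 5.8861·ln C = 14.1649;  5.8861·k + 4·ln C = 9.3105.
Δ = 8.9295·4 − (5.8861)² = 1.0716; k = (14.1649·4 − 5.8861·9.3105)/1.0716 = 1.73273, ln C = (8.9295·9.3105 − 5.8861·14.1649)/1.0716 = -0.22212.

k = 1.73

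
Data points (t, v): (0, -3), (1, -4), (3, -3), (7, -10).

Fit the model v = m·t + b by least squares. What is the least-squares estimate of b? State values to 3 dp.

MᵀM·[m, b]ᵀ = Mᵀv reads: 59·m + 11·b = -83;  11·m + 4·b = -20.
Eliminating b: 4·(row 1) − 11·(row 2) gives 115·m = 4·(-83) − 11·(-20) = -112, so m = -112/115.
Then b = ((-20) − 11·(-112/115))/4 = -267/115.

b = -2.322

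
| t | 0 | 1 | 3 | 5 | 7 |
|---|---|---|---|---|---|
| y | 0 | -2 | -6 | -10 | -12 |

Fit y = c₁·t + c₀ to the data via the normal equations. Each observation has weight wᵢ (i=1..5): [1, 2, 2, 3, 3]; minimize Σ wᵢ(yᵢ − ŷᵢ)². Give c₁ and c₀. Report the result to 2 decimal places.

c₁ = -1.73, c₀ = -0.55

Sums needed: Σwᵢ·t·t = 242, Σwᵢ·t = 44, Σwᵢ·1 = 11.
For MᵀWy: Σwᵢ·t·y = -442, Σwᵢ·y = -82.
Normal equations: [[242, 44]; [44, 11]]·[c₁, c₀]ᵀ = [-442, -82]ᵀ.
det = 242·11 − 44² = 726.
c₁ = ((-442)·11 − 44·(-82))/726 = -19/11; c₀ = (242·(-82) − 44·(-442))/726 = -6/11.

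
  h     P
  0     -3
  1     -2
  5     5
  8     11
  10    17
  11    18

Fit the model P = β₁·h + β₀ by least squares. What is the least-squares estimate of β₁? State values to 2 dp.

β₁ = 1.97

The normal system AᵀA·[β₁, β₀]ᵀ = AᵀP is [[311, 35]; [35, 6]]·[β₁, β₀]ᵀ = [479, 46]ᵀ.
Eliminating β₀: 6·(row 1) − 35·(row 2) gives 641·β₁ = 6·479 − 35·46 = 1264, so β₁ = 1264/641.
Then β₀ = (46 − 35·(1264/641))/6 = -2459/641.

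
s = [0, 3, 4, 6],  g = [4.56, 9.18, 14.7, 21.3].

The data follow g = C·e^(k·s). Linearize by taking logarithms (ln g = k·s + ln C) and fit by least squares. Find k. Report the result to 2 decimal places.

k = 0.26

Taking logs, ln g = k·s + ln C, so regress ln g on s.
Σs = 13.0000, Σ(s)² = 61.0000, Σln g = 9.4809, Σs·ln g = 35.7547.
Equations: 61.0000·k + 13.0000·ln C = 35.7547;  13.0000·k + 4·ln C = 9.4809.
Δ = 61.0000·4 − (13.0000)² = 75.0000; k = (35.7547·4 − 13.0000·9.4809)/75.0000 = 0.26356, ln C = (61.0000·9.4809 − 13.0000·35.7547)/75.0000 = 1.51365.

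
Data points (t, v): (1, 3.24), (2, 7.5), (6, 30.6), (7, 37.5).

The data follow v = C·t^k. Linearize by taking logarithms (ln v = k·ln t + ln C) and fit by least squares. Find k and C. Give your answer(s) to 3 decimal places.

k = 1.261, C = 3.196

Let Y = ln v. Fitting Y = k·ln t + ln C by least squares:
Σln t = 4.4308, Σ(ln t)² = 7.4774, Σln v = 10.2358, Σln t·ln v = 14.5789.
Equations: 7.4774·k + 4.4308·ln C = 14.5789;  4.4308·k + 4·ln C = 10.2358.
Solving (det = 10.2775): k = 1.26124, ln C = 1.16187, so C = exp(1.16187) = 3.19591.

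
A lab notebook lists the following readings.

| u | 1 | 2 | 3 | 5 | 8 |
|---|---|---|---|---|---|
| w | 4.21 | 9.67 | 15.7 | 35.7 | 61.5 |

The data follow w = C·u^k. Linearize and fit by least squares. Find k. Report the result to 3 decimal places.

Taking logs, ln w = k·ln u + ln C, so regress ln w on ln u.
AᵀA = [[8.6018, 5.4806]; [5.4806, 5]], rhs = [18.9173, 14.1543]ᵀ  (here Σln u = 5.4806, Σ(ln u)² = 8.6018, Σln w = 14.1543, Σln u·ln w = 18.9173).
Solving (det = 12.9714): k = 1.31145, ln C = 1.39335.

k = 1.311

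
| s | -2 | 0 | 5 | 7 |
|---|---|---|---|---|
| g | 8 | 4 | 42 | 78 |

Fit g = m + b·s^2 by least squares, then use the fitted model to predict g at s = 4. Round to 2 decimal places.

Normal-equation sums: Σ1 = 4, Σs^2 = 78, Σs^2·s^2 = 3042.
Moment sums: Σg = 132, Σs^2·g = 4904.
AᵀA·[m, b]ᵀ = Aᵀg becomes [[4, 78]; [78, 3042]]·[m, b]ᵀ = [132, 4904]ᵀ.
Determinant 4·3042 − 78² = 6084.
m = (132·3042 − 78·4904)/6084 = 122/39; b = (4·4904 − 78·132)/6084 = 2330/1521.
At s = 4: ĝ = (122/39)·(1) + (2330/1521)·(16) = 42038/1521.

ĝ = 27.64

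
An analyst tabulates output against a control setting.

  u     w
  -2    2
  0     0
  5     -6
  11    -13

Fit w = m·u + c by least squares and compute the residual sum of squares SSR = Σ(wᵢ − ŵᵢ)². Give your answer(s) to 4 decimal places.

SSR = 0.0545

Normal-equation sums: Σu·u = 150, Σu = 14, Σ1 = 4.
Right-hand side: Σu·w = -177, Σw = -17.
Determinant 150·4 − 14² = 404.
m = ((-177)·4 − 14·(-17))/404 = -235/202; c = (150·(-17) − 14·(-177))/404 = -18/101.
Residuals: -15/101, 18/101, -1/202, -5/202; SSR = 11/202.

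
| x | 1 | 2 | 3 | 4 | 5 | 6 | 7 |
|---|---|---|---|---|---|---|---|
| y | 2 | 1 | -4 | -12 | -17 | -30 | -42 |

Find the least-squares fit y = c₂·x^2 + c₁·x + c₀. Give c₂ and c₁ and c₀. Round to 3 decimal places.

Entries of AᵀA: Σx^2·x^2 = 4676, Σx^2·x = 784, Σx^2 = 140, Σx·x = 140, Σx = 28, Σ1 = 7.
Moment sums: Σx^2·y = -3785, Σx·y = -615, Σy = -102.
Solving the 3×3 system (Gaussian elimination) gives c₂ = -89/84, c₁ = 13/12, c₀ = 16/7.

c₂ = -1.060, c₁ = 1.083, c₀ = 2.286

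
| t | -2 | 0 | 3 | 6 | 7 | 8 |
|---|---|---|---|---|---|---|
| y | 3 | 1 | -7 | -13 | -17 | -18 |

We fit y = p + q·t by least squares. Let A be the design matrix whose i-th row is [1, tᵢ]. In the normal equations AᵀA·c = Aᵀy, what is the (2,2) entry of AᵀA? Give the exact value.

Row 2 ↔ basis t, column 2 ↔ basis t, so (AᵀA)_{2,2} = Σᵢ (t)·(t) = (-2)·(-2) + (0)·(0) + (3)·(3) + (6)·(6) + (7)·(7) + (8)·(8) = 162.

162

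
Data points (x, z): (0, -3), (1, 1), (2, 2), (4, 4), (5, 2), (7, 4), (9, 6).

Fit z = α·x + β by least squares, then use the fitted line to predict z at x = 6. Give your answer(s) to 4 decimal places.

ẑ = 3.8170

The normal system MᵀM·[α, β]ᵀ = Mᵀz is [[176, 28]; [28, 7]]·[α, β]ᵀ = [113, 16]ᵀ.
Determinant 176·7 − 28² = 448.
α = (113·7 − 28·16)/448 = 49/64; β = (176·16 − 28·113)/448 = -87/112.
At x = 6: ẑ = (49/64)·(6) + (-87/112)·(1) = 855/224.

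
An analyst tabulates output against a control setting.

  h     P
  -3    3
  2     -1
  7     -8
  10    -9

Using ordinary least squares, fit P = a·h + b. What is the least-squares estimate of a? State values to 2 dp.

a = -0.99

Forming AᵀA = [[162, 16]; [16, 4]] and AᵀP = [-157, -15]ᵀ gives AᵀA·[a, b]ᵀ = AᵀP.
Eliminating b: 4·(row 1) − 16·(row 2) gives 392·a = 4·(-157) − 16·(-15) = -388, so a = -97/98.
Then b = ((-15) − 16·(-97/98))/4 = 41/196.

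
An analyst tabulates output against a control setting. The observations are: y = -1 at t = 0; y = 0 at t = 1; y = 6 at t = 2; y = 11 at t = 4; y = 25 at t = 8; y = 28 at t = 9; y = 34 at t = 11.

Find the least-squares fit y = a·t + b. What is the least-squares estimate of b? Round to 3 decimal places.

b = -1.670

The normal system XᵀX·[a, b]ᵀ = Xᵀy is [[287, 35]; [35, 7]]·[a, b]ᵀ = [882, 103]ᵀ.
Δ = 287·7 − 35² = 784.
a = (882·7 − 35·103)/784 = 367/112; b = (287·103 − 35·882)/784 = -187/112.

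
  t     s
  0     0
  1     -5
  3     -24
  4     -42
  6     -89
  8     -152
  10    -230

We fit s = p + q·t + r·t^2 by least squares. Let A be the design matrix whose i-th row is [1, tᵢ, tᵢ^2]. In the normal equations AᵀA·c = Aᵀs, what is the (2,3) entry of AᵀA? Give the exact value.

1820

Row 2 ↔ basis t, column 3 ↔ basis t^2, so (AᵀA)_{2,3} = Σᵢ (t)·(t^2) = (0)·(0) + (1)·(1) + (3)·(9) + (4)·(16) + (6)·(36) + (8)·(64) + (10)·(100) = 1820.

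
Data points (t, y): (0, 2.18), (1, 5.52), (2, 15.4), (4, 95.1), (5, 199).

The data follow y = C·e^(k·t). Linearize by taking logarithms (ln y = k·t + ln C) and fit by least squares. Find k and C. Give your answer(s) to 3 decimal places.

k = 0.912, C = 2.280

With ln yᵢ as the transformed response and tᵢ as the regressor:
AᵀA = [[46.0000, 12.0000]; [12.0000, 5]], rhs = [51.8634, 15.0703]ᵀ  (here Σt = 12.0000, Σ(t)² = 46.0000, Σln y = 15.0703, Σt·ln y = 51.8634).
Solving (det = 86.0000): k = 0.91248, ln C = 0.82411, so C = exp(0.82411) = 2.27986.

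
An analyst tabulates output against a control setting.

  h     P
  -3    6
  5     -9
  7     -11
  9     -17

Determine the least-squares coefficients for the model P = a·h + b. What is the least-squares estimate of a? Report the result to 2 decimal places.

Normal-equation sums: Σh·h = 164, Σh = 18, Σ1 = 4.
For XᵀP: Σh·P = -293, ΣP = -31.
So XᵀX·[a, b]ᵀ = XᵀP: [[164, 18]; [18, 4]]·[a, b]ᵀ = [-293, -31]ᵀ.
det = 164·4 − 18² = 332.
a = ((-293)·4 − 18·(-31))/332 = -307/166; b = (164·(-31) − 18·(-293))/332 = 95/166.

a = -1.85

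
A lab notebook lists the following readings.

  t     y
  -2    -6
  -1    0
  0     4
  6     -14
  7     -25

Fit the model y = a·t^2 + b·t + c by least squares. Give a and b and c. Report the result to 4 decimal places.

a = -1.0331, b = 3.1033, c = 4.1884

From the data, Σt^2·t^2 = 3714, Σt^2·t = 550, Σt^2 = 90, Σt·t = 90, Σt = 10, Σ1 = 5.
For Xᵀy: Σt^2·y = -1753, Σt·y = -247, Σy = -41.
So XᵀX·[a, b, c]ᵀ = Xᵀy: [[3714, 550, 90]; [550, 90, 10]; [90, 10, 5]]·[a, b, c]ᵀ = [-1753, -247, -41]ᵀ.
Solving the 3×3 system (Gaussian elimination) gives a = -125/121, b = 751/242, c = 2534/605.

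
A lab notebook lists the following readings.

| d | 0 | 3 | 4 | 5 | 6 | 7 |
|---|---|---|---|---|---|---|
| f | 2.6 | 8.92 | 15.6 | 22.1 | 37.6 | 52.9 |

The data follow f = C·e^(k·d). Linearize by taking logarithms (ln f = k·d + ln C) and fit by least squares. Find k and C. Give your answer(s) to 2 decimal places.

Let Y = ln f. Fitting Y = k·d + ln C by least squares:
Σd = 25.0000, Σ(d)² = 135.0000, Σln f = 16.5821, Σd·ln f = 82.5727.
Equations: 135.0000·k + 25.0000·ln C = 82.5727;  25.0000·k + 6·ln C = 16.5821.
Δ = 135.0000·6 − (25.0000)² = 185.0000; k = (82.5727·6 − 25.0000·16.5821)/185.0000 = 0.43721, ln C = (135.0000·16.5821 − 25.0000·82.5727)/185.0000 = 0.94195, so C = exp(0.94195) = 2.56498.

k = 0.44, C = 2.56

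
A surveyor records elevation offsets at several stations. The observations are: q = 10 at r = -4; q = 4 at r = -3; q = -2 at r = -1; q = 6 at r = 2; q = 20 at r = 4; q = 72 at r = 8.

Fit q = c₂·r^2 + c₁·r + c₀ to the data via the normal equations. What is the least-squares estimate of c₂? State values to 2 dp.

c₂ = 0.98

Entries of AᵀA: Σr^2·r^2 = 4706, Σr^2·r = 492, Σr^2 = 110, Σr·r = 110, Σr = 6, Σ1 = 6.
Moment sums: Σr^2·q = 5146, Σr·q = 618, Σq = 110.
Normal equations: [[4706, 492, 110]; [492, 110, 6]; [110, 6, 6]]·[c₂, c₁, c₀]ᵀ = [5146, 618, 110]ᵀ.
Inverting the 3×3 Gram matrix, [c₂, c₁, c₀]ᵀ = [98546/100325, 128082/100325, -95467/100325]ᵀ.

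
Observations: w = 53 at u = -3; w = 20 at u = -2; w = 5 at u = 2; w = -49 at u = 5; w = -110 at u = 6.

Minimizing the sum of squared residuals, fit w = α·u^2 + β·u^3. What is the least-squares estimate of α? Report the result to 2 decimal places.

α = 2.97

From the data, Σu^2·u^2 = 2034, Σu^2·u^3 = 10658, Σu^3·u^3 = 63138.
Moment sums: Σu^2·w = -4608, Σu^3·w = -31436.
MᵀM·[α, β]ᵀ = Mᵀw becomes [[2034, 10658]; [10658, 63138]]·[α, β]ᵀ = [-4608, -31436]ᵀ.
Δ = 2034·63138 − 10658² = 14829728.
α = ((-4608)·63138 − 10658·(-31436))/14829728 = 5513123/1853716; β = (2034·(-31436) − 10658·(-4608))/14829728 = -1853595/1853716.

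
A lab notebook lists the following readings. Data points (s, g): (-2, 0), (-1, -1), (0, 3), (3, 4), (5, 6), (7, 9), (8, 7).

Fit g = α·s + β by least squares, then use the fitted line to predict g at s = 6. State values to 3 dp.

Sums needed: Σs·s = 152, Σs = 20, Σ1 = 7.
Moment sums: Σs·g = 162, Σg = 28.
AᵀA·[α, β]ᵀ = Aᵀg becomes [[152, 20]; [20, 7]]·[α, β]ᵀ = [162, 28]ᵀ.
Δ = 152·7 − 20² = 664.
α = (162·7 − 20·28)/664 = 287/332; β = (152·28 − 20·162)/664 = 127/83.
At s = 6: ĝ = (287/332)·(6) + (127/83)·(1) = 1115/166.

ĝ = 6.717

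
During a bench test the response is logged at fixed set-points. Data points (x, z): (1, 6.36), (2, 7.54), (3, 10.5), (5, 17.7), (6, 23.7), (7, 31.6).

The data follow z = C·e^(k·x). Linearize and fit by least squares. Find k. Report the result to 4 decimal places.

Let Y = ln z. Fitting Y = k·x + ln C by least squares:
AᵀA = [[124.0000, 24.0000]; [24.0000, 6]], rhs = [70.4774, 15.7138]ᵀ  (here Σx = 24.0000, Σ(x)² = 124.0000, Σln z = 15.7138, Σx·ln z = 70.4774).
Δ = 124.0000·6 − (24.0000)² = 168.0000; k = (70.4774·6 − 24.0000·15.7138)/168.0000 = 0.27222, ln C = (124.0000·15.7138 − 24.0000·70.4774)/168.0000 = 1.53010.

k = 0.2722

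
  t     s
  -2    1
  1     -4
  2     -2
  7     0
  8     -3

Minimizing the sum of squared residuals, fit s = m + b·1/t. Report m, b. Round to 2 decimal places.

Compute the Gram sums: Σ1 = 5, Σ1/t = 71/56, Σ1/t·1/t = 4817/3136.
And Σs = -8, Σ1/t·s = -47/8.
Eliminating b: (4817/3136)·(row 1) − (71/56)·(row 2) gives (4761/784)·m = (4817/3136)·(-8) − (71/56)·(-47/8) = -15177/3136, so m = -5059/6348.
Then b = ((-47/8) − (71/56)·(-5059/6348))/(4817/3136) = -5026/1587.

m = -0.80, b = -3.17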